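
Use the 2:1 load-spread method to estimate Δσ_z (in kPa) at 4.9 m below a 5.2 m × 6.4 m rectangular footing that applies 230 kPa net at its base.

Δσ_z ≈ 67.1 kPa

By the 2:1 method the load spreads at 1 horizontal : 2 vertical, so at depth z the loaded area has grown by z in each plan dimension:
Δσ = qBL/((B+z)(L+z)) = 230×5.2×6.4/((5.2+4.9)(6.4+4.9)) = 67.067 kPa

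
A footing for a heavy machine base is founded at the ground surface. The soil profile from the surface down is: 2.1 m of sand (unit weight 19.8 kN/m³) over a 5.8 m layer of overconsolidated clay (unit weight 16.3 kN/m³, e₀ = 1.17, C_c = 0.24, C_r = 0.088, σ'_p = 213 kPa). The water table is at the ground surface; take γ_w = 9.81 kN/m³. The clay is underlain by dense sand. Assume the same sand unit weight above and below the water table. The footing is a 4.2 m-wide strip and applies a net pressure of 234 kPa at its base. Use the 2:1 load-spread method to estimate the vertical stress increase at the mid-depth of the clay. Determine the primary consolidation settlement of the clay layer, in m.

Mid-depth of clay below the ground surface: z = 2.1 + 5.8/2 = 5 m.
Total vertical stress at mid-clay: σ_v = 19.8×2.1 + 16.3×2.9 = 88.85 kPa.
Pore pressure: u = 9.81×(5 − 0) = 49.05 kPa.
Initial effective stress: σ'_0 = σ_v − u = 88.85 − 49.05 = 39.8 kPa.
Stress increase at mid-clay by the 2:1 spreading method:
Δσ = qB/(B+z) = 234×4.2/(4.2+5) = 106.83 kPa
Final effective stress: σ'_f = 39.8 + 106.83 = 146.63 kPa.
σ'_f = 146.63 ≤ σ'_p = 213 kPa, so the clay remains overconsolidated and only the recompression index applies:
S_c = C_r·H/(1+e₀)·log₁₀(σ'_f/σ'_0) = 0.088×5.8/2.17×log₁₀(146.63/39.8)
    = 0.23521 × 0.56634 = 0.1332 m

S_c ≈ 0.133 m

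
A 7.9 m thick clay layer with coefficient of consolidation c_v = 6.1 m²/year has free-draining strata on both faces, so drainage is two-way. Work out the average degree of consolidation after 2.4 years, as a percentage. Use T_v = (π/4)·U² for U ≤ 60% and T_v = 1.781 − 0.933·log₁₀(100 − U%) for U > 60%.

Drainage path length: H_d = H/2 = 3.95 m (double drainage).
T_v = c_v·t/H_d² = 6.1×2.4/3.95² = 0.93831.
T_v = 0.93831 corresponds to the U > 60% branch:
U = 1 − 10^((1.781 − T_v)/0.933)/100 = 0.92

U ≈ 92 %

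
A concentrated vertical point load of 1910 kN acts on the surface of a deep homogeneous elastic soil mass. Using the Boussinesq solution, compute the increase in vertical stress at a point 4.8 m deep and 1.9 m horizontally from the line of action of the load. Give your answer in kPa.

Δσ_z ≈ 27.5 kPa

Boussinesq vertical stress below a point load on an elastic half-space:
Δσ_z = 3P/(2πz²) · [1 + (r/z)²]^(−5/2)
r/z = 1.9/4.8 = 0.39583; [1+(r/z)²]^(−5/2) = 0.69497.
Δσ_z = 3×1910/(2π×4.8²) × 0.69497 = 39.582 × 0.69497 = 27.51 kPa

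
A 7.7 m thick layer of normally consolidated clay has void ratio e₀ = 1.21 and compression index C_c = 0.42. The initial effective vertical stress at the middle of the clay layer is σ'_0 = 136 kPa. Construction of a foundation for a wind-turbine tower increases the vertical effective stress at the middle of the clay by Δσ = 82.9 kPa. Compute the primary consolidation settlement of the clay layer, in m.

Final effective stress: σ'_f = σ'_0 + Δσ = 136 + 82.9 = 218.9 kPa.
Normally consolidated clay, so the full stress increment lies on the virgin compression line:
S_c = C_c·H/(1+e₀)·log₁₀(σ'_f/σ'_0) = 0.42×7.7/(1+1.21)×log₁₀(218.9/136)
    = 1.4633 × 0.20671 = 0.3025 m

S_c ≈ 0.302 m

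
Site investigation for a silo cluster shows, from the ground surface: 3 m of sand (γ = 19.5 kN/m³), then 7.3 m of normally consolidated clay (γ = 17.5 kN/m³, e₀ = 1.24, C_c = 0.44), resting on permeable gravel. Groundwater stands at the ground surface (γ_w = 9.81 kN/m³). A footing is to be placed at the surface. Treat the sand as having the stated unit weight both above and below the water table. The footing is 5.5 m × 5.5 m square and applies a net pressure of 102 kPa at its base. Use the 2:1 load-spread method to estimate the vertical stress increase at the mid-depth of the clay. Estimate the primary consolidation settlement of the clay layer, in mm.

Mid-depth of clay below the ground surface: z = 3 + 7.3/2 = 6.65 m.
Total vertical stress at mid-clay: σ_v = 19.5×3 + 17.5×3.65 = 122.38 kPa.
Pore pressure: u = 9.81×(6.65 − 0) = 65.237 kPa.
Initial effective stress: σ'_0 = σ_v − u = 122.38 − 65.237 = 57.143 kPa.
Stress increase at mid-clay by the 2:1 spreading method:
Δσ = qBL/((B+z)(L+z)) = 102×5.5×5.5/((5.5+6.65)(5.5+6.65)) = 20.901 kPa
Final effective stress: σ'_f = σ'_0 + Δσ = 57.143 + 20.901 = 78.044 kPa.
Normally consolidated clay, so the full stress increment lies on the virgin compression line:
S_c = C_c·H/(1+e₀)·log₁₀(σ'_f/σ'_0) = 0.44×7.3/(1+1.24)×log₁₀(78.044/57.143)
    = 1.4339 × 0.13538 = 0.1941 m

S_c ≈ 194 mm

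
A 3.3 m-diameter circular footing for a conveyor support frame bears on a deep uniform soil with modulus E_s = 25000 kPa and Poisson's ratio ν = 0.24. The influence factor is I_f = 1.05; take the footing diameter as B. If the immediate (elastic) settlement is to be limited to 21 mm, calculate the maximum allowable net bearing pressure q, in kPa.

S_e = q·B·(1−ν²)/E_s · I_f  ⇒  q = S_e·E_s / (B·(1−ν²)·I_f).
q = 0.021 × 25000 / (3.3 × 0.9424 × 1.05) = 160.8 kPa

q ≈ 161 kPa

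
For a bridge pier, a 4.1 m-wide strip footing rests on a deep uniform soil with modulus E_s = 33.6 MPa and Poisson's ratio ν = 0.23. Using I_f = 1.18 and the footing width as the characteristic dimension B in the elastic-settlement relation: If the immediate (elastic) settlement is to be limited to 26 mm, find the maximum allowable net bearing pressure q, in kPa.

E_s = 33.6 MPa = 33600 kPa.
S_e = q·B·(1−ν²)/E_s · I_f  ⇒  q = S_e·E_s / (B·(1−ν²)·I_f).
q = 0.026 × 33600 / (4.1 × 0.9471 × 1.18) = 190.7 kPa

q ≈ 191 kPa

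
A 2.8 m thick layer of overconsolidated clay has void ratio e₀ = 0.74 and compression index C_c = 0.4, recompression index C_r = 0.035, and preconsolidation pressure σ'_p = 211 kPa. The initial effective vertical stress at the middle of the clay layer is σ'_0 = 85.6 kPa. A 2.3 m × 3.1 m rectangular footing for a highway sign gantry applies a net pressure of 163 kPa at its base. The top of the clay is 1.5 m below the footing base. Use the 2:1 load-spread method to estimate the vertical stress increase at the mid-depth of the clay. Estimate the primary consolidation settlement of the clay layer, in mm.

S_c ≈ 8.84 mm

Mid-depth of clay below the footing base: z = 1.5 + 2.8/2 = 2.9 m.
Stress increase at mid-clay by the 2:1 spreading method:
Δσ = qBL/((B+z)(L+z)) = 163×2.3×3.1/((2.3+2.9)(3.1+2.9)) = 37.25 kPa
Final effective stress: σ'_f = 85.6 + 37.25 = 122.85 kPa.
σ'_f = 122.85 ≤ σ'_p = 211 kPa, so the clay remains overconsolidated and only the recompression index applies:
S_c = C_r·H/(1+e₀)·log₁₀(σ'_f/σ'_0) = 0.035×2.8/1.74×log₁₀(122.85/85.6)
    = 0.056322 × 0.1569 = 0.008837 m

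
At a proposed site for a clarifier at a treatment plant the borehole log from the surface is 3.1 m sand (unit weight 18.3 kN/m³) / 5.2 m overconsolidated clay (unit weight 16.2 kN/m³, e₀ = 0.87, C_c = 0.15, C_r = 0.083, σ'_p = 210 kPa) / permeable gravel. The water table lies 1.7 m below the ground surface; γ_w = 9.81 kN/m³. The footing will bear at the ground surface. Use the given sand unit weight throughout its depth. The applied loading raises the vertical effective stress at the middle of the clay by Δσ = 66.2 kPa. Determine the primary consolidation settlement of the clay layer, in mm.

S_c ≈ 74.9 mm

Mid-depth of clay below the ground surface: z = 3.1 + 5.2/2 = 5.7 m.
Total vertical stress at mid-clay: σ_v = 18.3×3.1 + 16.2×2.6 = 98.85 kPa.
Pore pressure: u = 9.81×(5.7 − 1.7) = 39.24 kPa.
Initial effective stress: σ'_0 = σ_v − u = 98.85 − 39.24 = 59.61 kPa.
Final effective stress: σ'_f = 59.61 + 66.2 = 125.81 kPa.
σ'_f = 125.81 ≤ σ'_p = 210 kPa, so the clay remains overconsolidated and only the recompression index applies:
S_c = C_r·H/(1+e₀)·log₁₀(σ'_f/σ'_0) = 0.083×5.2/1.87×log₁₀(125.81/59.61)
    = 0.2308 × 0.3244 = 0.07487 m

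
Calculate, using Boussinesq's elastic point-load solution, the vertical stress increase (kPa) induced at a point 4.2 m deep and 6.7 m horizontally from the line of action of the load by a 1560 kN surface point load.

Boussinesq vertical stress below a point load on an elastic half-space:
Δσ_z = 3P/(2πz²) · [1 + (r/z)²]^(−5/2)
r/z = 6.7/4.2 = 1.5952; [1+(r/z)²]^(−5/2) = 0.042269.
Δσ_z = 3×1560/(2π×4.2²) × 0.042269 = 42.225 × 0.042269 = 1.785 kPa

Δσ_z ≈ 1.78 kPa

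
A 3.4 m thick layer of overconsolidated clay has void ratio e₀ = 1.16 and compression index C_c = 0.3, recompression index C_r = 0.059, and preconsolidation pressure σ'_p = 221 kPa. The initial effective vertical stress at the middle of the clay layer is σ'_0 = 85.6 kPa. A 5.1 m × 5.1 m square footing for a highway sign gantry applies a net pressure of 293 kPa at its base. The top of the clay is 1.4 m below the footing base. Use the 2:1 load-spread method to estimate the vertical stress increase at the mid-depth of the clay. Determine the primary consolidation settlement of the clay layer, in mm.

S_c ≈ 34 mm

Mid-depth of clay below the footing base: z = 1.4 + 3.4/2 = 3.1 m.
Stress increase at mid-clay by the 2:1 spreading method:
Δσ = qBL/((B+z)(L+z)) = 293×5.1×5.1/((5.1+3.1)(5.1+3.1)) = 113.34 kPa
Final effective stress: σ'_f = 85.6 + 113.34 = 198.94 kPa.
σ'_f = 198.94 ≤ σ'_p = 221 kPa, so the clay remains overconsolidated and only the recompression index applies:
S_c = C_r·H/(1+e₀)·log₁₀(σ'_f/σ'_0) = 0.059×3.4/2.16×log₁₀(198.94/85.6)
    = 0.092872 × 0.36625 = 0.03401 m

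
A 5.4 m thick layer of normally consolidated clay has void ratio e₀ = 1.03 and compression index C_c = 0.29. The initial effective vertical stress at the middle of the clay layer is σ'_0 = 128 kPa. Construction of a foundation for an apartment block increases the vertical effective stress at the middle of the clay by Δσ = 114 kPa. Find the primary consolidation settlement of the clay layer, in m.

Final effective stress: σ'_f = σ'_0 + Δσ = 128 + 114 = 242 kPa.
Normally consolidated clay, so the full stress increment lies on the virgin compression line:
S_c = C_c·H/(1+e₀)·log₁₀(σ'_f/σ'_0) = 0.29×5.4/(1+1.03)×log₁₀(242/128)
    = 0.77143 × 0.27661 = 0.2134 m

S_c ≈ 0.213 m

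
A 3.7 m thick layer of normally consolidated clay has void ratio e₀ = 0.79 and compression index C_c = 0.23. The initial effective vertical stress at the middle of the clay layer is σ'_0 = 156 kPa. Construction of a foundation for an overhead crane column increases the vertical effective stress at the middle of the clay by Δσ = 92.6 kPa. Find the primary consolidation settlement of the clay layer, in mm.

S_c ≈ 96.2 mm

Final effective stress: σ'_f = σ'_0 + Δσ = 156 + 92.6 = 248.6 kPa.
Normally consolidated clay, so the full stress increment lies on the virgin compression line:
S_c = C_c·H/(1+e₀)·log₁₀(σ'_f/σ'_0) = 0.23×3.7/(1+0.79)×log₁₀(248.6/156)
    = 0.47542 × 0.20238 = 0.09622 m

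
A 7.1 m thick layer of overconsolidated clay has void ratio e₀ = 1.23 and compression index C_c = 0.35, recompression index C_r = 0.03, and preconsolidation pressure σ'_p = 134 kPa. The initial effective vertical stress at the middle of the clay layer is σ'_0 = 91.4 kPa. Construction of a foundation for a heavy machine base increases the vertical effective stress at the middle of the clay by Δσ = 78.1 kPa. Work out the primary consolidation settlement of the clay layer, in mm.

S_c ≈ 130 mm

Final effective stress: σ'_f = 91.4 + 78.1 = 169.5 kPa.
σ'_f = 169.5 > σ'_p = 134 kPa, so the stress path crosses the preconsolidation pressure — recompression up to σ'_p, then virgin compression beyond:
S_c = H/(1+e₀)·[C_r·log₁₀(σ'_p/σ'_0) + C_c·log₁₀(σ'_f/σ'_p)]
    = 7.1/2.23 × [0.03×log₁₀(134/91.4) + 0.35×log₁₀(169.5/134)]
    = 3.1839 × [0.0049848 + 0.035723] = 0.1296 m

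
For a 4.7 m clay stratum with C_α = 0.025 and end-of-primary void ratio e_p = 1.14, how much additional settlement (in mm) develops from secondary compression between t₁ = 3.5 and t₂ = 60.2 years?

S_s ≈ 67.8 mm

Secondary compression: S_s = C_α·H/(1+e_p)·log₁₀(t₂/t₁)
S_s = 0.025×4.7/(1+1.14)×log₁₀(60.2/3.5)
    = 0.05491 × 1.236 = 0.06784 m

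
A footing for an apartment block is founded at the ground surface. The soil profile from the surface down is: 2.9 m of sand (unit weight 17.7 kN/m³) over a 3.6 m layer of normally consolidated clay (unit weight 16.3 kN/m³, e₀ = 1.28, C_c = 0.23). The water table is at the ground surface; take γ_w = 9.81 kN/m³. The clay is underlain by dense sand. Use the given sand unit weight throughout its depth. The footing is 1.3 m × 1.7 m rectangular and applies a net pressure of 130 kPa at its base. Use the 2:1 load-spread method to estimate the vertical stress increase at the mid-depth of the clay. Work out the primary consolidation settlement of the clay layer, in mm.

Mid-depth of clay below the ground surface: z = 2.9 + 3.6/2 = 4.7 m.
Total vertical stress at mid-clay: σ_v = 17.7×2.9 + 16.3×1.8 = 80.67 kPa.
Pore pressure: u = 9.81×(4.7 − 0) = 46.107 kPa.
Initial effective stress: σ'_0 = σ_v − u = 80.67 − 46.107 = 34.563 kPa.
Stress increase at mid-clay by the 2:1 spreading method:
Δσ = qBL/((B+z)(L+z)) = 130×1.3×1.7/((1.3+4.7)(1.7+4.7)) = 7.4818 kPa
Final effective stress: σ'_f = σ'_0 + Δσ = 34.563 + 7.4818 = 42.045 kPa.
Normally consolidated clay, so the full stress increment lies on the virgin compression line:
S_c = C_c·H/(1+e₀)·log₁₀(σ'_f/σ'_0) = 0.23×3.6/(1+1.28)×log₁₀(42.045/34.563)
    = 0.36316 × 0.085103 = 0.03091 m

S_c ≈ 30.9 mm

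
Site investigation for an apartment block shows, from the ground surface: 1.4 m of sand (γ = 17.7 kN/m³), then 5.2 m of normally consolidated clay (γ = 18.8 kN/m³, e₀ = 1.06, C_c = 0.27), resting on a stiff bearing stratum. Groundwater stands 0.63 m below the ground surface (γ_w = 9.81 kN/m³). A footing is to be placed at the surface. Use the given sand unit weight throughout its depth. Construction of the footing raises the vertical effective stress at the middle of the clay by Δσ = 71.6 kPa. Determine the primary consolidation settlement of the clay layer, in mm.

Mid-depth of clay below the ground surface: z = 1.4 + 5.2/2 = 4 m.
Total vertical stress at mid-clay: σ_v = 17.7×1.4 + 18.8×2.6 = 73.66 kPa.
Pore pressure: u = 9.81×(4 − 0.63) = 33.06 kPa.
Initial effective stress: σ'_0 = σ_v − u = 73.66 − 33.06 = 40.6 kPa.
Final effective stress: σ'_f = σ'_0 + Δσ = 40.6 + 71.6 = 112.2 kPa.
Normally consolidated clay, so the full stress increment lies on the virgin compression line:
S_c = C_c·H/(1+e₀)·log₁₀(σ'_f/σ'_0) = 0.27×5.2/(1+1.06)×log₁₀(112.2/40.6)
    = 0.68155 × 0.44147 = 0.3009 m

S_c ≈ 301 mm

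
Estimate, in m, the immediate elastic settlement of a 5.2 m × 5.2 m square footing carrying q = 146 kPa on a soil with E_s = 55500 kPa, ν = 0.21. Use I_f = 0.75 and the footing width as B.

S_e ≈ 0.00981 m

Immediate (elastic) settlement: S_e = q·B·(1−ν²)/E_s · I_f.
S_e = 146 × 5.2 × (1 − 0.21²) / 55500 × 0.75
    = 146 × 5.2 × 0.9559 / 55500 × 0.75
    = 0.009807 m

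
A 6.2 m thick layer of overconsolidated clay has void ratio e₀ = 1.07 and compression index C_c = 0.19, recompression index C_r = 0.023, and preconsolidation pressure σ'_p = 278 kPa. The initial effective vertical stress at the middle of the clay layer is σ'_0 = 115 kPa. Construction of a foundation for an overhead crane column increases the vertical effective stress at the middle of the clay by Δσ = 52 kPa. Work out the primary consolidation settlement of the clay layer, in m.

S_c ≈ 0.0112 m

Final effective stress: σ'_f = 115 + 52 = 167 kPa.
σ'_f = 167 ≤ σ'_p = 278 kPa, so the clay remains overconsolidated and only the recompression index applies:
S_c = C_r·H/(1+e₀)·log₁₀(σ'_f/σ'_0) = 0.023×6.2/2.07×log₁₀(167/115)
    = 0.06889 × 0.16202 = 0.01116 m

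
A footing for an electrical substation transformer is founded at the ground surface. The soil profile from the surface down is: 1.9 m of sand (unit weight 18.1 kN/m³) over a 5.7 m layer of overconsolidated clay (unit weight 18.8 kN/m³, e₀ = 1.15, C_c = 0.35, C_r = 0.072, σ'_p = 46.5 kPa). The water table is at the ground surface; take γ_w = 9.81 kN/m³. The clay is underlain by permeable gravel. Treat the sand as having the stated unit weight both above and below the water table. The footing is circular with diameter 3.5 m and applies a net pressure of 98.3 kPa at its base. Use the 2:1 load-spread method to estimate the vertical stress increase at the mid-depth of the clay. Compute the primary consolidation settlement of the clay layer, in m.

Mid-depth of clay below the ground surface: z = 1.9 + 5.7/2 = 4.75 m.
Total vertical stress at mid-clay: σ_v = 18.1×1.9 + 18.8×2.85 = 87.97 kPa.
Pore pressure: u = 9.81×(4.75 − 0) = 46.598 kPa.
Initial effective stress: σ'_0 = σ_v − u = 87.97 − 46.598 = 41.372 kPa.
Stress increase at mid-clay by the 2:1 spreading method:
Δσ ≈ qD²/(D+z)² = 98.3×3.5²/(3.5+4.75)² = 17.692 kPa
Final effective stress: σ'_f = 41.372 + 17.692 = 59.064 kPa.
σ'_f = 59.064 > σ'_p = 46.5 kPa, so the stress path crosses the preconsolidation pressure — recompression up to σ'_p, then virgin compression beyond:
S_c = H/(1+e₀)·[C_r·log₁₀(σ'_p/σ'_0) + C_c·log₁₀(σ'_f/σ'_p)]
    = 5.7/2.15 × [0.072×log₁₀(46.5/41.372) + 0.35×log₁₀(59.064/46.5)]
    = 2.6512 × [0.0036537 + 0.036354] = 0.1061 m

S_c ≈ 0.106 m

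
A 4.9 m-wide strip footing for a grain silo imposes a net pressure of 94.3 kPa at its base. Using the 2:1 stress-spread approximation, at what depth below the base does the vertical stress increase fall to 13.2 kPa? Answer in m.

2:1 spreading — at depth z the loaded area has grown by z in each plan dimension:
qB/(B+z) = Δσ_z ⇒ z = qB/Δσ_z − B = 94.3×4.9/13.2 − 4.9 = 30.11 m

z ≈ 30.1 m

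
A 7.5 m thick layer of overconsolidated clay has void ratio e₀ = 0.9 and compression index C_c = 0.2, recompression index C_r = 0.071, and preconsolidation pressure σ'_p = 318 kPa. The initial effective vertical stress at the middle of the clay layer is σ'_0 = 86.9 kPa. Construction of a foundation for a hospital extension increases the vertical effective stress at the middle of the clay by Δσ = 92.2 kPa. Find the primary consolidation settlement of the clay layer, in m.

S_c ≈ 0.088 m

Final effective stress: σ'_f = 86.9 + 92.2 = 179.1 kPa.
σ'_f = 179.1 ≤ σ'_p = 318 kPa, so the clay remains overconsolidated and only the recompression index applies:
S_c = C_r·H/(1+e₀)·log₁₀(σ'_f/σ'_0) = 0.071×7.5/1.9×log₁₀(179.1/86.9)
    = 0.28027 × 0.31408 = 0.08803 m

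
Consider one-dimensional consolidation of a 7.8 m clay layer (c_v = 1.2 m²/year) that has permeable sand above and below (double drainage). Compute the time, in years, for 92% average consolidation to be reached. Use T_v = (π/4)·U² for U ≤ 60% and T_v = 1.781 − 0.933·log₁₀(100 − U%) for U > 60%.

t ≈ 11.9 years

Drainage path length: H_d = H/2 = 3.9 m (double drainage).
U > 60%: T_v = 1.781 − 0.933·log₁₀(100 − 92) = 0.93842.
t = T_v·H_d²/c_v = 0.93842×3.9²/1.2 = 11.89 years.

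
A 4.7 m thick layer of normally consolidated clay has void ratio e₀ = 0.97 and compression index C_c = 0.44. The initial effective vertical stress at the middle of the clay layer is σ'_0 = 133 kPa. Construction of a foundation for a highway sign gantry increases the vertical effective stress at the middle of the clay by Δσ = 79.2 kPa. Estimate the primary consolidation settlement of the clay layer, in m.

S_c ≈ 0.213 m

Final effective stress: σ'_f = σ'_0 + Δσ = 133 + 79.2 = 212.2 kPa.
Normally consolidated clay, so the full stress increment lies on the virgin compression line:
S_c = C_c·H/(1+e₀)·log₁₀(σ'_f/σ'_0) = 0.44×4.7/(1+0.97)×log₁₀(212.2/133)
    = 1.0497 × 0.20289 = 0.213 m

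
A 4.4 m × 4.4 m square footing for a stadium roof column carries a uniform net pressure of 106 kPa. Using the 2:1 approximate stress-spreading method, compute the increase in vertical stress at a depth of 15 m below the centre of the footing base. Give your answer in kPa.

By the 2:1 method the load spreads at 1 horizontal : 2 vertical, so at depth z the loaded area has grown by z in each plan dimension:
Δσ = qBL/((B+z)(L+z)) = 106×4.4×4.4/((4.4+15)(4.4+15)) = 5.4527 kPa

Δσ_z ≈ 5.45 kPa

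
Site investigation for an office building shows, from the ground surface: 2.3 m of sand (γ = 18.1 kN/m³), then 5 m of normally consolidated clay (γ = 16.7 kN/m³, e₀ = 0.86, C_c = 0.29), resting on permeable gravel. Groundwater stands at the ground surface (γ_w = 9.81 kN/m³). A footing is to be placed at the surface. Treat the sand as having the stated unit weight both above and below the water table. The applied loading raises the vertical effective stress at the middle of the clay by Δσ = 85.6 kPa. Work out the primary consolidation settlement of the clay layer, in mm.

S_c ≈ 410 mm

Mid-depth of clay below the ground surface: z = 2.3 + 5/2 = 4.8 m.
Total vertical stress at mid-clay: σ_v = 18.1×2.3 + 16.7×2.5 = 83.38 kPa.
Pore pressure: u = 9.81×(4.8 − 0) = 47.088 kPa.
Initial effective stress: σ'_0 = σ_v − u = 83.38 − 47.088 = 36.292 kPa.
Final effective stress: σ'_f = σ'_0 + Δσ = 36.292 + 85.6 = 121.89 kPa.
Normally consolidated clay, so the full stress increment lies on the virgin compression line:
S_c = C_c·H/(1+e₀)·log₁₀(σ'_f/σ'_0) = 0.29×5/(1+0.86)×log₁₀(121.89/36.292)
    = 0.77957 × 0.52616 = 0.4102 m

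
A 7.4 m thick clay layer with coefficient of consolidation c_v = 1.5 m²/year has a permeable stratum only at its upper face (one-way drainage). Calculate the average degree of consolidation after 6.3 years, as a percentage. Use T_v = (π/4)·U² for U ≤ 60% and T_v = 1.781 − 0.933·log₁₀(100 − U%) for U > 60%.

Drainage path length: H_d = H = 7.4 m (single drainage).
T_v = c_v·t/H_d² = 1.5×6.3/7.4² = 0.17257.
T_v = 0.17257 corresponds to the U ≤ 60% branch:
U = √(4T_v/π) = 0.4687

U ≈ 46.9 %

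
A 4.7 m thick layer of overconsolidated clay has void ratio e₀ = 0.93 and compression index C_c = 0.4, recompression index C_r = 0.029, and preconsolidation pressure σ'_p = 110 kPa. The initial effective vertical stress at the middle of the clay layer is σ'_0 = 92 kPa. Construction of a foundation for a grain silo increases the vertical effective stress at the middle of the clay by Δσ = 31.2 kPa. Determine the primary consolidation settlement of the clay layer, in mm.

S_c ≈ 53.4 mm

Final effective stress: σ'_f = 92 + 31.2 = 123.2 kPa.
σ'_f = 123.2 > σ'_p = 110 kPa, so the stress path crosses the preconsolidation pressure — recompression up to σ'_p, then virgin compression beyond:
S_c = H/(1+e₀)·[C_r·log₁₀(σ'_p/σ'_0) + C_c·log₁₀(σ'_f/σ'_p)]
    = 4.7/1.93 × [0.029×log₁₀(110/92) + 0.4×log₁₀(123.2/110)]
    = 2.4352 × [0.0022505 + 0.019687] = 0.05342 m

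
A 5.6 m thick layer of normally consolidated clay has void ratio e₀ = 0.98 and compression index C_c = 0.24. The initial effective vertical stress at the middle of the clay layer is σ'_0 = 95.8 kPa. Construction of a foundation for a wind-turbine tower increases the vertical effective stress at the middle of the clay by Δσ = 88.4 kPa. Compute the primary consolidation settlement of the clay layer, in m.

Final effective stress: σ'_f = σ'_0 + Δσ = 95.8 + 88.4 = 184.2 kPa.
Normally consolidated clay, so the full stress increment lies on the virgin compression line:
S_c = C_c·H/(1+e₀)·log₁₀(σ'_f/σ'_0) = 0.24×5.6/(1+0.98)×log₁₀(184.2/95.8)
    = 0.67879 × 0.28392 = 0.1927 m

S_c ≈ 0.193 m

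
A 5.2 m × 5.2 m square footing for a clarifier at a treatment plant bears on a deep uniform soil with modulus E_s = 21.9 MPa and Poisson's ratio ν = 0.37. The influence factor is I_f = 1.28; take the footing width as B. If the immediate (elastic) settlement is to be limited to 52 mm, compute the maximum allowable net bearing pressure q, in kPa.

q ≈ 198 kPa

E_s = 21.9 MPa = 21900 kPa.
S_e = q·B·(1−ν²)/E_s · I_f  ⇒  q = S_e·E_s / (B·(1−ν²)·I_f).
q = 0.052 × 21900 / (5.2 × 0.8631 × 1.28) = 198.2 kPa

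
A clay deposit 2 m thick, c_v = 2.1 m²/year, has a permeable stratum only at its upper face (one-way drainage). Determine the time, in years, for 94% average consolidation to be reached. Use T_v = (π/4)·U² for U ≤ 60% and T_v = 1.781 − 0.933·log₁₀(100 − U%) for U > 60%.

Drainage path length: H_d = H = 2 m (single drainage).
U > 60%: T_v = 1.781 − 0.933·log₁₀(100 − 94) = 1.055.
t = T_v·H_d²/c_v = 1.055×2²/2.1 = 2.01 years.

t ≈ 2.01 years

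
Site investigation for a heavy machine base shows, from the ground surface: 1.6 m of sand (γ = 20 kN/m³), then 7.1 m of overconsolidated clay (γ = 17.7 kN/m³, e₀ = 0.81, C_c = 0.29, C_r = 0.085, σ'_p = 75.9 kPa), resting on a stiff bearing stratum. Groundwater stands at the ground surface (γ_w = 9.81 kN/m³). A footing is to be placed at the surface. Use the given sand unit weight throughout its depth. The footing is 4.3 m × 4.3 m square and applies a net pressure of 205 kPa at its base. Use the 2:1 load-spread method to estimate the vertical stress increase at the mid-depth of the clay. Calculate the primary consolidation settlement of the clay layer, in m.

Mid-depth of clay below the ground surface: z = 1.6 + 7.1/2 = 5.15 m.
Total vertical stress at mid-clay: σ_v = 20×1.6 + 17.7×3.55 = 94.835 kPa.
Pore pressure: u = 9.81×(5.15 − 0) = 50.522 kPa.
Initial effective stress: σ'_0 = σ_v − u = 94.835 − 50.522 = 44.313 kPa.
Stress increase at mid-clay by the 2:1 spreading method:
Δσ = qBL/((B+z)(L+z)) = 205×4.3×4.3/((4.3+5.15)(4.3+5.15)) = 42.445 kPa
Final effective stress: σ'_f = 44.313 + 42.445 = 86.758 kPa.
σ'_f = 86.758 > σ'_p = 75.9 kPa, so the stress path crosses the preconsolidation pressure — recompression up to σ'_p, then virgin compression beyond:
S_c = H/(1+e₀)·[C_r·log₁₀(σ'_p/σ'_0) + C_c·log₁₀(σ'_f/σ'_p)]
    = 7.1/1.81 × [0.085×log₁₀(75.9/44.313) + 0.29×log₁₀(86.758/75.9)]
    = 3.9227 × [0.019865 + 0.01684] = 0.144 m

S_c ≈ 0.144 m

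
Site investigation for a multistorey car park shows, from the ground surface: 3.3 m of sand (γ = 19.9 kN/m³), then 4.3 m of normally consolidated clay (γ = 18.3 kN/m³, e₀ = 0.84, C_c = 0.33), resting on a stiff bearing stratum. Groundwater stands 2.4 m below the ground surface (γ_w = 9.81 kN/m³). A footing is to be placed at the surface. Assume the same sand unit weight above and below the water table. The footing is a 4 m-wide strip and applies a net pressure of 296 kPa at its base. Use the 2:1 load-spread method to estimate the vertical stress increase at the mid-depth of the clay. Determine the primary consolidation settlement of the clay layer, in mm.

S_c ≈ 329 mm

Mid-depth of clay below the ground surface: z = 3.3 + 4.3/2 = 5.45 m.
Total vertical stress at mid-clay: σ_v = 19.9×3.3 + 18.3×2.15 = 105.01 kPa.
Pore pressure: u = 9.81×(5.45 − 2.4) = 29.921 kPa.
Initial effective stress: σ'_0 = σ_v − u = 105.01 − 29.921 = 75.089 kPa.
Stress increase at mid-clay by the 2:1 spreading method:
Δσ = qB/(B+z) = 296×4/(4+5.45) = 125.29 kPa
Final effective stress: σ'_f = σ'_0 + Δσ = 75.089 + 125.29 = 200.38 kPa.
Normally consolidated clay, so the full stress increment lies on the virgin compression line:
S_c = C_c·H/(1+e₀)·log₁₀(σ'_f/σ'_0) = 0.33×4.3/(1+0.84)×log₁₀(200.38/75.089)
    = 0.7712 × 0.42628 = 0.3287 m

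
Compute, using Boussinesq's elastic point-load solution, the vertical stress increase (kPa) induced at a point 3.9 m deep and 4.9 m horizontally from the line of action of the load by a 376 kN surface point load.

Δσ_z ≈ 1.11 kPa

Boussinesq vertical stress below a point load on an elastic half-space:
Δσ_z = 3P/(2πz²) · [1 + (r/z)²]^(−5/2)
r/z = 4.9/3.9 = 1.2564; [1+(r/z)²]^(−5/2) = 0.09366.
Δσ_z = 3×376/(2π×3.9²) × 0.09366 = 11.803 × 0.09366 = 1.105 kPa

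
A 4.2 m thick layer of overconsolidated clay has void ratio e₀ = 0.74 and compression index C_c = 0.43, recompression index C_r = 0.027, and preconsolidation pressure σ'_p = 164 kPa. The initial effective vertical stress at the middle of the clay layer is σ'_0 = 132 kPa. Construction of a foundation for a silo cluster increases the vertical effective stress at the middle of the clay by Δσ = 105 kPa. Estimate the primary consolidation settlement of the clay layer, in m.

Final effective stress: σ'_f = 132 + 105 = 237 kPa.
σ'_f = 237 > σ'_p = 164 kPa, so the stress path crosses the preconsolidation pressure — recompression up to σ'_p, then virgin compression beyond:
S_c = H/(1+e₀)·[C_r·log₁₀(σ'_p/σ'_0) + C_c·log₁₀(σ'_f/σ'_p)]
    = 4.2/1.74 × [0.027×log₁₀(164/132) + 0.43×log₁₀(237/164)]
    = 2.4138 × [0.0025453 + 0.068759] = 0.1721 m

S_c ≈ 0.172 m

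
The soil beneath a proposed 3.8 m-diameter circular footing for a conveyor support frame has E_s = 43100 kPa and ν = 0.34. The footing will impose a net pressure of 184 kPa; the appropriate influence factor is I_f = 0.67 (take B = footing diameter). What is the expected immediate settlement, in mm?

Immediate (elastic) settlement: S_e = q·B·(1−ν²)/E_s · I_f.
S_e = 184 × 3.8 × (1 − 0.34²) / 43100 × 0.67
    = 184 × 3.8 × 0.8844 / 43100 × 0.67
    = 0.009613 m = 9.613 mm

S_e ≈ 9.61 mm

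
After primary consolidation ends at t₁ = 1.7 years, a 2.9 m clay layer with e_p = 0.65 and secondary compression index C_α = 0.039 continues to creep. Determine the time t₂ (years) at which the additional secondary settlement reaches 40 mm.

t₂ ≈ 6.52 years

S_s = C_α·H/(1+e_p)·log₁₀(t₂/t₁) ⇒ log₁₀(t₂/t₁) = S_s·(1+e_p)/(C_α·H).
log₁₀(t₂/t₁) = 0.04 × (1+0.65) / (0.039×2.9) = 0.5836
t₂ = t₁ × 10^0.5836 = 1.7 × 3.833 = 6.516 years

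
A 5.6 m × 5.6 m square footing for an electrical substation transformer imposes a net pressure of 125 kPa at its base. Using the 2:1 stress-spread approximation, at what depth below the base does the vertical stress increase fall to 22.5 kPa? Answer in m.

z ≈ 7.6 m

2:1 spreading — at depth z the loaded area has grown by z in each plan dimension:
qB²/(B+z)² = Δσ_z ⇒ z = B(√(q/Δσ_z) − 1) = 5.6×(√(125/22.5) − 1) = 7.599 m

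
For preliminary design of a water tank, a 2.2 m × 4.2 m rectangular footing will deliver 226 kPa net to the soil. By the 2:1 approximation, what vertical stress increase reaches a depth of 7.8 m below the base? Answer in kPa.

Δσ_z ≈ 17.4 kPa

By the 2:1 method the load spreads at 1 horizontal : 2 vertical, so at depth z the loaded area has grown by z in each plan dimension:
Δσ = qBL/((B+z)(L+z)) = 226×2.2×4.2/((2.2+7.8)(4.2+7.8)) = 17.402 kPa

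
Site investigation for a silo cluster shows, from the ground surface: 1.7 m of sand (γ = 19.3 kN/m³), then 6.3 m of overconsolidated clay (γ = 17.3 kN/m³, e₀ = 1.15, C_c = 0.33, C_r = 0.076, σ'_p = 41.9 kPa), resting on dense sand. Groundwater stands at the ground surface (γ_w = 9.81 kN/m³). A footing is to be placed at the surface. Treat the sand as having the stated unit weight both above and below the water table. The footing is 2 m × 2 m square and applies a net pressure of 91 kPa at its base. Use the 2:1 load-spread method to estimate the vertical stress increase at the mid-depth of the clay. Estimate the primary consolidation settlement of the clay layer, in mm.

Mid-depth of clay below the ground surface: z = 1.7 + 6.3/2 = 4.85 m.
Total vertical stress at mid-clay: σ_v = 19.3×1.7 + 17.3×3.15 = 87.305 kPa.
Pore pressure: u = 9.81×(4.85 − 0) = 47.578 kPa.
Initial effective stress: σ'_0 = σ_v − u = 87.305 − 47.578 = 39.727 kPa.
Stress increase at mid-clay by the 2:1 spreading method:
Δσ = qBL/((B+z)(L+z)) = 91×2×2/((2+4.85)(2+4.85)) = 7.7575 kPa
Final effective stress: σ'_f = 39.727 + 7.7575 = 47.484 kPa.
σ'_f = 47.484 > σ'_p = 41.9 kPa, so the stress path crosses the preconsolidation pressure — recompression up to σ'_p, then virgin compression beyond:
S_c = H/(1+e₀)·[C_r·log₁₀(σ'_p/σ'_0) + C_c·log₁₀(σ'_f/σ'_p)]
    = 6.3/2.15 × [0.076×log₁₀(41.9/39.727) + 0.33×log₁₀(47.484/41.9)]
    = 2.9302 × [0.0017577 + 0.01793] = 0.05769 m

S_c ≈ 57.7 mm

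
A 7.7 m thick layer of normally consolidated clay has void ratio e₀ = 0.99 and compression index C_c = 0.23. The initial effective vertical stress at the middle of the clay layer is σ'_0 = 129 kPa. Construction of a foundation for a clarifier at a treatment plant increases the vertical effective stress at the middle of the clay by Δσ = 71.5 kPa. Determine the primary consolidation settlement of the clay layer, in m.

S_c ≈ 0.17 m

Final effective stress: σ'_f = σ'_0 + Δσ = 129 + 71.5 = 200.5 kPa.
Normally consolidated clay, so the full stress increment lies on the virgin compression line:
S_c = C_c·H/(1+e₀)·log₁₀(σ'_f/σ'_0) = 0.23×7.7/(1+0.99)×log₁₀(200.5/129)
    = 0.88995 × 0.19152 = 0.1704 m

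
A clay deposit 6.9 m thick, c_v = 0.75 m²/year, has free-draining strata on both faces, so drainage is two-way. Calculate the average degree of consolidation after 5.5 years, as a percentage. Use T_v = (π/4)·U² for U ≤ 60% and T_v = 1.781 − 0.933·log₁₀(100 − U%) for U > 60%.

Drainage path length: H_d = H/2 = 3.45 m (double drainage).
T_v = c_v·t/H_d² = 0.75×5.5/3.45² = 0.34657.
T_v = 0.34657 corresponds to the U > 60% branch:
U = 1 − 10^((1.781 − T_v)/0.933)/100 = 0.6553

U ≈ 65.5 %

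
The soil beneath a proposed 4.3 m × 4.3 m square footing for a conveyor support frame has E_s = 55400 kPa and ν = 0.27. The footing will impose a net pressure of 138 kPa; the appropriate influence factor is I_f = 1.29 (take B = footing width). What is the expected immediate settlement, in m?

S_e ≈ 0.0128 m

Immediate (elastic) settlement: S_e = q·B·(1−ν²)/E_s · I_f.
S_e = 138 × 4.3 × (1 − 0.27²) / 55400 × 1.29
    = 138 × 4.3 × 0.9271 / 55400 × 1.29
    = 0.01281 m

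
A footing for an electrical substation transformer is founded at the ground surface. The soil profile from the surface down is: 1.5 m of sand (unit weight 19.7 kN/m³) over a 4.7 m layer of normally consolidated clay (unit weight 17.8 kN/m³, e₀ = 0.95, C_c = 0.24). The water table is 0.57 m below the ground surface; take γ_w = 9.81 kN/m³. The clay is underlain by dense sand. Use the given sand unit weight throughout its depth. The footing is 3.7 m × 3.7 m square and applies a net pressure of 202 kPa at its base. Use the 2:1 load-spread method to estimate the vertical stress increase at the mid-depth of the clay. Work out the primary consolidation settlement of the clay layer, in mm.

Mid-depth of clay below the ground surface: z = 1.5 + 4.7/2 = 3.85 m.
Total vertical stress at mid-clay: σ_v = 19.7×1.5 + 17.8×2.35 = 71.38 kPa.
Pore pressure: u = 9.81×(3.85 − 0.57) = 32.177 kPa.
Initial effective stress: σ'_0 = σ_v − u = 71.38 − 32.177 = 39.203 kPa.
Stress increase at mid-clay by the 2:1 spreading method:
Δσ = qBL/((B+z)(L+z)) = 202×3.7×3.7/((3.7+3.85)(3.7+3.85)) = 48.513 kPa
Final effective stress: σ'_f = σ'_0 + Δσ = 39.203 + 48.513 = 87.716 kPa.
Normally consolidated clay, so the full stress increment lies on the virgin compression line:
S_c = C_c·H/(1+e₀)·log₁₀(σ'_f/σ'_0) = 0.24×4.7/(1+0.95)×log₁₀(87.716/39.203)
    = 0.57846 × 0.34976 = 0.2023 m

S_c ≈ 202 mm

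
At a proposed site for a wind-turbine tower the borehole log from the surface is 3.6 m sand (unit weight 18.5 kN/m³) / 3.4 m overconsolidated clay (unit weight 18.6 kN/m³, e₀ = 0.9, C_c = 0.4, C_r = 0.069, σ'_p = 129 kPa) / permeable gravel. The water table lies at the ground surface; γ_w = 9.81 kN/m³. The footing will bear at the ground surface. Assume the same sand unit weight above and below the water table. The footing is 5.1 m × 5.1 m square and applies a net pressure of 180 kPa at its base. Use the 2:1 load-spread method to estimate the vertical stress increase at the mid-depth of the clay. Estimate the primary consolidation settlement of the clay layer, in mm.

Mid-depth of clay below the ground surface: z = 3.6 + 3.4/2 = 5.3 m.
Total vertical stress at mid-clay: σ_v = 18.5×3.6 + 18.6×1.7 = 98.22 kPa.
Pore pressure: u = 9.81×(5.3 − 0) = 51.993 kPa.
Initial effective stress: σ'_0 = σ_v − u = 98.22 − 51.993 = 46.227 kPa.
Stress increase at mid-clay by the 2:1 spreading method:
Δσ = qBL/((B+z)(L+z)) = 180×5.1×5.1/((5.1+5.3)(5.1+5.3)) = 43.286 kPa
Final effective stress: σ'_f = 46.227 + 43.286 = 89.513 kPa.
σ'_f = 89.513 ≤ σ'_p = 129 kPa, so the clay remains overconsolidated and only the recompression index applies:
S_c = C_r·H/(1+e₀)·log₁₀(σ'_f/σ'_0) = 0.069×3.4/1.9×log₁₀(89.513/46.227)
    = 0.12348 × 0.28699 = 0.03544 m

S_c ≈ 35.4 mm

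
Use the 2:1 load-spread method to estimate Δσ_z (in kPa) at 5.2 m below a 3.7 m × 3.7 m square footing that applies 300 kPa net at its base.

By the 2:1 method the load spreads at 1 horizontal : 2 vertical, so at depth z the loaded area has grown by z in each plan dimension:
Δσ = qBL/((B+z)(L+z)) = 300×3.7×3.7/((3.7+5.2)(3.7+5.2)) = 51.85 kPa

Δσ_z ≈ 51.9 kPa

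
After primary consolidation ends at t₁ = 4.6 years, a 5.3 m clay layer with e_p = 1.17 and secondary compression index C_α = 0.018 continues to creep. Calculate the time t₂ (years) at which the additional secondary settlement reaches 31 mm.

S_s = C_α·H/(1+e_p)·log₁₀(t₂/t₁) ⇒ log₁₀(t₂/t₁) = S_s·(1+e_p)/(C_α·H).
log₁₀(t₂/t₁) = 0.031 × (1+1.17) / (0.018×5.3) = 0.7051
t₂ = t₁ × 10^0.7051 = 4.6 × 5.071 = 23.33 years

t₂ ≈ 23.3 years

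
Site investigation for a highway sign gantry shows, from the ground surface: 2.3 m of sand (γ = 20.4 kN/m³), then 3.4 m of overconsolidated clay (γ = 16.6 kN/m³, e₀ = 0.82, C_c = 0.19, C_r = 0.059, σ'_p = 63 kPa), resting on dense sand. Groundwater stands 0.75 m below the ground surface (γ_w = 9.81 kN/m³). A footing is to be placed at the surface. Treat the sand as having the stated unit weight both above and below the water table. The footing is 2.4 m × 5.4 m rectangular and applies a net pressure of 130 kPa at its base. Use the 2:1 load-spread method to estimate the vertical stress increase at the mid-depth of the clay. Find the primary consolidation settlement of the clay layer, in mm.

Mid-depth of clay below the ground surface: z = 2.3 + 3.4/2 = 4 m.
Total vertical stress at mid-clay: σ_v = 20.4×2.3 + 16.6×1.7 = 75.14 kPa.
Pore pressure: u = 9.81×(4 − 0.75) = 31.883 kPa.
Initial effective stress: σ'_0 = σ_v − u = 75.14 − 31.883 = 43.257 kPa.
Stress increase at mid-clay by the 2:1 spreading method:
Δσ = qBL/((B+z)(L+z)) = 130×2.4×5.4/((2.4+4)(5.4+4)) = 28.005 kPa
Final effective stress: σ'_f = 43.257 + 28.005 = 71.262 kPa.
σ'_f = 71.262 > σ'_p = 63 kPa, so the stress path crosses the preconsolidation pressure — recompression up to σ'_p, then virgin compression beyond:
S_c = H/(1+e₀)·[C_r·log₁₀(σ'_p/σ'_0) + C_c·log₁₀(σ'_f/σ'_p)]
    = 3.4/1.82 × [0.059×log₁₀(63/43.257) + 0.19×log₁₀(71.262/63)]
    = 1.8681 × [0.0096338 + 0.010168] = 0.03699 m

S_c ≈ 37 mm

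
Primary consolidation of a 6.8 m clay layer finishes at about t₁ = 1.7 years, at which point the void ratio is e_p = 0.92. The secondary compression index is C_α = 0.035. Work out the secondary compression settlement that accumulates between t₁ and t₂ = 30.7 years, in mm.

S_s ≈ 156 mm

Secondary compression: S_s = C_α·H/(1+e_p)·log₁₀(t₂/t₁)
S_s = 0.035×6.8/(1+0.92)×log₁₀(30.7/1.7)
    = 0.124 × 1.257 = 0.1558 m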